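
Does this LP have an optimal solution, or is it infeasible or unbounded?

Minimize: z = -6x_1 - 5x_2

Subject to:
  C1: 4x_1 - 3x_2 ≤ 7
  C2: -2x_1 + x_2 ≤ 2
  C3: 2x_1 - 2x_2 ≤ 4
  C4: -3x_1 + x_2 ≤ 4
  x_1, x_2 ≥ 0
Feasible point: (0, 0) satisfies every constraint, so the LP is feasible.
Direction d = (3, 4): for each constraint row a, a·d ≤ 0 —
  (4)(3) + (-3)(4) = 0 ≤ 0
  (-2)(3) + (1)(4) = -2 ≤ 0
  (2)(3) + (-2)(4) = -2 ≤ 0
  (-3)(3) + (1)(4) = -5 ≤ 0
and d ≥ 0, so (0, 0) + t·d stays feasible for every t ≥ 0. Along this ray z = -6x_1 - 5x_2 changes by -38 per unit t, so z → −∞.

Unbounded: there is a feasible ray along which z → −∞.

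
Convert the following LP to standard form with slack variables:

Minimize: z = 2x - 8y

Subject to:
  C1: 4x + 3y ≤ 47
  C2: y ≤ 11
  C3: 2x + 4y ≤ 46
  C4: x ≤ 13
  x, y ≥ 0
min z = 2x - 8y

s.t.
  4x + 3y + s1 = 47
  y + s2 = 11
  2x + 4y + s3 = 46
  x + s4 = 13
  x, y, s1, s2, s3, s4 ≥ 0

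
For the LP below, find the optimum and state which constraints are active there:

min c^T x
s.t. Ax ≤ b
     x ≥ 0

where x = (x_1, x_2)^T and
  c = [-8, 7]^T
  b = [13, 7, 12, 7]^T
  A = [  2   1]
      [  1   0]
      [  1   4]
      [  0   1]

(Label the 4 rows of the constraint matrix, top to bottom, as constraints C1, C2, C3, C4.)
Optimal: x_1 = 6.5, x_2 = 0
Slack at optimum:
  C1: slack = 0 (binding)
  C2: slack = 0.5
  C3: slack = 5.5
  C4: slack = 7
  x_1 ≥ 0: x_1 = 6.5
  x_2 ≥ 0: x_2 = 0 (binding)
Binding constraints: C1, x_2 ≥ 0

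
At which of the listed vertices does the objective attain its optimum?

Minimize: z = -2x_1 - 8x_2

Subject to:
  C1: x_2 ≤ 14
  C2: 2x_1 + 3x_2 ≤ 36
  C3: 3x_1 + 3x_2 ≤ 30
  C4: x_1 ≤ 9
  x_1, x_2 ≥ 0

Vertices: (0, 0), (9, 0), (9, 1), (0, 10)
Evaluating z = -2x_1 - 8x_2 at each vertex:
  (0, 0): z = 0
  (9, 0): z = -18
  (9, 1): z = -26
  (0, 10): z = -80

The smallest value is z = -80, attained at (0, 10).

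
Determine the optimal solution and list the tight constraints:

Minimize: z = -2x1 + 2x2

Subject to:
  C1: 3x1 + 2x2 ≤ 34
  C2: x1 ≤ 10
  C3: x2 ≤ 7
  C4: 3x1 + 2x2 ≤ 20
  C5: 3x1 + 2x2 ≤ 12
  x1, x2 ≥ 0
Optimal: x1 = 4, x2 = 0
Binding: C5, x2 ≥ 0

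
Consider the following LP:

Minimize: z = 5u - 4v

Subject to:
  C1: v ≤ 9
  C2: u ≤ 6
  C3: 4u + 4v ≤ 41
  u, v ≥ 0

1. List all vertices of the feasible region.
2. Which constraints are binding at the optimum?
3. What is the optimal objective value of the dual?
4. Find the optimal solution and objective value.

1. (0, 0), (6, 0), (6, 4.25), (1.25, 9), (0, 9)
2. C1, u ≥ 0
3. -36 (by strong duality, equal to the primal optimum)
4. u = 0, v = 9, z = -36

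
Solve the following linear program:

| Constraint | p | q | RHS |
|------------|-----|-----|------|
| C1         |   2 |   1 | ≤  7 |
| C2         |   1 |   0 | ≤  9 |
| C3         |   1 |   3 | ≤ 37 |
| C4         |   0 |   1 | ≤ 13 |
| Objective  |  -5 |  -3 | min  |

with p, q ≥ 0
Each vertex is the intersection of two constraint boundaries that also satisfies all remaining constraints:
  p = 0 and q = 0 → (0, 0)
  2p + q = 7 and q = 0 → (3.5, 0)
  2p + q = 7 and p = 0 → (0, 7)

Evaluating z = -5p - 3q at each vertex:
  (0, 0): z = 0
  (3.5, 0): z = -17.5
  (0, 7): z = -21

The minimum is at (0, 7) with z = -21.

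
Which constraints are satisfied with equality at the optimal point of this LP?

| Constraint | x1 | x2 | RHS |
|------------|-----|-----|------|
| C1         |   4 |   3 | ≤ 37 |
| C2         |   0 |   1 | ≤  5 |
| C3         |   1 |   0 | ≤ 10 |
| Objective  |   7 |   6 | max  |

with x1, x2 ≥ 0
Optimal: x1 = 5.5, x2 = 5
Binding: C1, C2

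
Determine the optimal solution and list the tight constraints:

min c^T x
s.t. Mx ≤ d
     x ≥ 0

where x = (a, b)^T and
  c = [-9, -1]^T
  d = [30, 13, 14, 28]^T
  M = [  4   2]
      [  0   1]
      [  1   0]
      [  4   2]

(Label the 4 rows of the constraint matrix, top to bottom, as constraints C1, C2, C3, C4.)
Optimal: a = 7, b = 0
Binding: C4, b ≥ 0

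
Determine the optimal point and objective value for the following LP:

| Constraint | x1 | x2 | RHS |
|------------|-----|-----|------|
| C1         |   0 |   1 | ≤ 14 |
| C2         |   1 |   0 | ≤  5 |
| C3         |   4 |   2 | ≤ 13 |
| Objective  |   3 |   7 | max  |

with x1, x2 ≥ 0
x1 = 0, x2 = 6.5, z = 45.5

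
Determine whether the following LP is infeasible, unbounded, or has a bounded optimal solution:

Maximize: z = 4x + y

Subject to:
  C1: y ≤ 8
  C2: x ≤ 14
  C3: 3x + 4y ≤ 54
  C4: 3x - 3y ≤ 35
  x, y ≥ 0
The point (14, 3) satisfies every constraint, so the LP is feasible; the constraints give x ≤ 14 and y ≤ 8, which with x, y ≥ 0 keep the feasible region inside a bounded box. A feasible, bounded LP attains a finite optimum at a vertex.

Evaluating z = 4x + y at each vertex:
  (0, 0): z = 0
  (11.67, 0): z = 46.67
  (14, 2.333): z = 58.33
  (14, 3): z = 59
  (7.333, 8): z = 37.33
  (0, 8): z = 8

Bounded optimum: z* = 59 at (14, 3).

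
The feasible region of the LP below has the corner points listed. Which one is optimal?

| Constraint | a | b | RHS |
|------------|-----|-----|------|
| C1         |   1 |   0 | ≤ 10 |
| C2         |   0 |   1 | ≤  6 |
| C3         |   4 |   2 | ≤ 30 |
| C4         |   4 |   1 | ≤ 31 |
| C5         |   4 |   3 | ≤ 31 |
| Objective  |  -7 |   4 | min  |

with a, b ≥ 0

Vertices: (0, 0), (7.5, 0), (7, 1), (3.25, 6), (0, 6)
Evaluating z = -7a + 4b at each vertex:
  (0, 0): z = 0
  (7.5, 0): z = -52.5
  (7, 1): z = -45
  (3.25, 6): z = 1.25
  (0, 6): z = 24

The smallest value is z = -52.5, attained at (7.5, 0).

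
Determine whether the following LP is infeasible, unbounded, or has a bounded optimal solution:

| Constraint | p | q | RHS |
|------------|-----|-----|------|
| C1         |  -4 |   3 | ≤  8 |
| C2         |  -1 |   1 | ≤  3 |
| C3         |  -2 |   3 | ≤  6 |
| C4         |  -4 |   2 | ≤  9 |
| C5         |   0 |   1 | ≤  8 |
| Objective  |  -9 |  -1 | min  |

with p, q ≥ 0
Feasible point: (0, 0) satisfies every constraint, so the LP is feasible.
Direction d = (1, 0): for each constraint row a, a·d ≤ 0 —
  (-4)(1) + (3)(0) = -4 ≤ 0
  (-1)(1) + (1)(0) = -1 ≤ 0
  (-2)(1) + (3)(0) = -2 ≤ 0
  (-4)(1) + (2)(0) = -4 ≤ 0
  (0)(1) + (1)(0) = 0 ≤ 0
and d ≥ 0, so (0, 0) + t·d stays feasible for every t ≥ 0. Along this ray z = -9p - q changes by -9 per unit t, so z → −∞.

Unbounded: there is a feasible ray along which z → −∞.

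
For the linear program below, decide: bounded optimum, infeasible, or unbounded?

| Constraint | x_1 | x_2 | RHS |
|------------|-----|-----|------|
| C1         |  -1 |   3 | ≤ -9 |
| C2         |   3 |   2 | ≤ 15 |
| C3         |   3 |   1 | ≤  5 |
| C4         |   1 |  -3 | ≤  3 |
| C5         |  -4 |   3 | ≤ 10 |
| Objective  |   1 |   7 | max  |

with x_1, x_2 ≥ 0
C4 requires x_1 - 3x_2 ≤ 3, while C1 (-x_1 + 3x_2 ≤ -9) is equivalent to x_1 - 3x_2 ≥ 9. Together they would need 9 ≤ x_1 - 3x_2 ≤ 3, which is impossible since 9 > 3. No point satisfies all constraints.

Infeasible — the constraint set is empty.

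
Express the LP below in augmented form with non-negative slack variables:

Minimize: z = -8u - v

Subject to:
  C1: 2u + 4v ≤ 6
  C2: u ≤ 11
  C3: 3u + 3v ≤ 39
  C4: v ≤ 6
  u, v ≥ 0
min z = -8u - v

s.t.
  2u + 4v + s1 = 6
  u + s2 = 11
  3u + 3v + s3 = 39
  v + s4 = 6
  u, v, s1, s2, s3, s4 ≥ 0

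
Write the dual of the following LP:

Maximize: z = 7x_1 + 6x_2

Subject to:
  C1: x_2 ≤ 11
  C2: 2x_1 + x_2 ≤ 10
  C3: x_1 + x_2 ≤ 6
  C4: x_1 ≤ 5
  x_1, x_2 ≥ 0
Minimize: z = 11y1 + 10y2 + 6y3 + 5y4

Subject to:
  C1: -2y2 - y3 - y4 ≤ -7
  C2: -y1 - y2 - y3 ≤ -6
  y1, y2, y3, y4 ≥ 0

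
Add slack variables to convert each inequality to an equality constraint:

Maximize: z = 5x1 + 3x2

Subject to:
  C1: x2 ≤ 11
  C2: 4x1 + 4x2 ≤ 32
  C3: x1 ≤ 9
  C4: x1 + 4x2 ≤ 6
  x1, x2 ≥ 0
max z = 5x1 + 3x2

s.t.
  x2 + s1 = 11
  4x1 + 4x2 + s2 = 32
  x1 + s3 = 9
  x1 + 4x2 + s4 = 6
  x1, x2, s1, s2, s3, s4 ≥ 0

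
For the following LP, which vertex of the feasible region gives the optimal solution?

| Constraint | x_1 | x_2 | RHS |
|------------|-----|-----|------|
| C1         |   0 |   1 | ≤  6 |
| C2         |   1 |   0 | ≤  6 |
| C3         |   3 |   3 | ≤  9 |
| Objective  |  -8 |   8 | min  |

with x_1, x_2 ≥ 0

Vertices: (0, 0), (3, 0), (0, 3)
Evaluating z = -8x_1 + 8x_2 at each vertex:
  (0, 0): z = 0
  (3, 0): z = -24
  (0, 3): z = 24

The smallest value is z = -24, attained at (3, 0).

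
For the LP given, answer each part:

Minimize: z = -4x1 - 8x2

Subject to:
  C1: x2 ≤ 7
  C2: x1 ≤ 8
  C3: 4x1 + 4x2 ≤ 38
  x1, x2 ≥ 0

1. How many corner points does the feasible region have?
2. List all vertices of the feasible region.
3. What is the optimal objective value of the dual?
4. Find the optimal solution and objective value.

1. 5
2. (0, 0), (8, 0), (8, 1.5), (2.5, 7), (0, 7)
3. -66 (by strong duality, equal to the primal optimum)
4. x1 = 2.5, x2 = 7, z = -66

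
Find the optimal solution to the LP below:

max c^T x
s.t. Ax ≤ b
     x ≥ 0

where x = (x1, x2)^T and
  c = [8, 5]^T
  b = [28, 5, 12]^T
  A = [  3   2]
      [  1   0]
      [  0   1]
x1 = 5, x2 = 6.5, z = 72.5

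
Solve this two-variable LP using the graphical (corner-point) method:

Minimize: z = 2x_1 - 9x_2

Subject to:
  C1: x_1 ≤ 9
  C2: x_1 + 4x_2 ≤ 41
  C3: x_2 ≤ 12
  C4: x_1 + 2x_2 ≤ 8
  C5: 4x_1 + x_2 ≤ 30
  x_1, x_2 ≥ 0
Each vertex is the intersection of two constraint boundaries that also satisfies all remaining constraints:
  x_1 = 0 and x_2 = 0 → (0, 0)
  4x_1 + x_2 = 30 and x_2 = 0 → (7.5, 0)
  x_1 + 2x_2 = 8 and 4x_1 + x_2 = 30 → (7.429, 0.2857)
  x_1 + 2x_2 = 8 and x_1 = 0 → (0, 4)

Evaluating z = 2x_1 - 9x_2 at each vertex:
  (0, 0): z = 0
  (7.5, 0): z = 15
  (7.429, 0.2857): z = 12.29
  (0, 4): z = -36

The minimum is at (0, 4) with z = -36.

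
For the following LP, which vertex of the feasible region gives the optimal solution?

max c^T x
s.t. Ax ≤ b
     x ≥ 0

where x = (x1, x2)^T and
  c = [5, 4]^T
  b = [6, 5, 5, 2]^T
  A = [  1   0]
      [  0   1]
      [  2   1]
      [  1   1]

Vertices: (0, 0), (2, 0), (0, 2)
(2, 0) with z = 10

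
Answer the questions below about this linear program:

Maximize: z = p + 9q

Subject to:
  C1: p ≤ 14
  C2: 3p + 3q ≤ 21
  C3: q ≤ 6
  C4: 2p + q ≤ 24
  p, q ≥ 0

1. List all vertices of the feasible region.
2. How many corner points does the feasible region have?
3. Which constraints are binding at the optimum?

1. (0, 0), (7, 0), (1, 6), (0, 6)
2. 4
3. C2, C3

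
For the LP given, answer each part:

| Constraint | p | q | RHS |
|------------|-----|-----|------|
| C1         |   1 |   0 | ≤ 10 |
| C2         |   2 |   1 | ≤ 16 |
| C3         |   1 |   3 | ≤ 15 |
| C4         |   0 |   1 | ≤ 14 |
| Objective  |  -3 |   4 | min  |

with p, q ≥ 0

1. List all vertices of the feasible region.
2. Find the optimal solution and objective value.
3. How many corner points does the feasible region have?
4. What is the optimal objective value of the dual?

1. (0, 0), (8, 0), (6.6, 2.8), (0, 5)
2. p = 8, q = 0, z = -24
3. 4
4. -24 (by strong duality, equal to the primal optimum)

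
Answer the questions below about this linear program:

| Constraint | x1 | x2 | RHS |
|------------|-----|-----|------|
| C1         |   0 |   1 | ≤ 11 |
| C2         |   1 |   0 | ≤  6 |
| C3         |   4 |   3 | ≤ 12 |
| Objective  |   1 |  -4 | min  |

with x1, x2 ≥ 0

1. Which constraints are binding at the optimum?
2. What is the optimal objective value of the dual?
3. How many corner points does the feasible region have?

1. C3, x1 ≥ 0
2. -16 (by strong duality, equal to the primal optimum)
3. 3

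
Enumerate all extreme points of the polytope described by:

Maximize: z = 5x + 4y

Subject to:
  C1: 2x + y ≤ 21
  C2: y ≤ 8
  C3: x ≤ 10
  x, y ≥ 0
Each vertex is the intersection of two constraint boundaries that also satisfies all remaining constraints:
  x = 0 and y = 0 → (0, 0)
  x = 10 and y = 0 → (10, 0)
  2x + y = 21 and x = 10 → (10, 1)
  2x + y = 21 and y = 8 → (6.5, 8)
  y = 8 and x = 0 → (0, 8)

Vertices: (0, 0), (10, 0), (10, 1), (6.5, 8), (0, 8)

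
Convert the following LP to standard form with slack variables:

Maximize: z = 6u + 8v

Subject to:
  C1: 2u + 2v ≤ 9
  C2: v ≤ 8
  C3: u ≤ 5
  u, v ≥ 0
max z = 6u + 8v

s.t.
  2u + 2v + s1 = 9
  v + s2 = 8
  u + s3 = 5
  u, v, s1, s2, s3 ≥ 0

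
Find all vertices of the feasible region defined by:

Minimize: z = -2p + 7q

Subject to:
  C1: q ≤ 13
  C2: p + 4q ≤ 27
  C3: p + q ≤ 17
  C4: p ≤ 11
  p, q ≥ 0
Each vertex is the intersection of two constraint boundaries that also satisfies all remaining constraints:
  p = 0 and q = 0 → (0, 0)
  p = 11 and q = 0 → (11, 0)
  p + 4q = 27 and p = 11 → (11, 4)
  p + 4q = 27 and p = 0 → (0, 6.75)

Vertices: (0, 0), (11, 0), (11, 4), (0, 6.75)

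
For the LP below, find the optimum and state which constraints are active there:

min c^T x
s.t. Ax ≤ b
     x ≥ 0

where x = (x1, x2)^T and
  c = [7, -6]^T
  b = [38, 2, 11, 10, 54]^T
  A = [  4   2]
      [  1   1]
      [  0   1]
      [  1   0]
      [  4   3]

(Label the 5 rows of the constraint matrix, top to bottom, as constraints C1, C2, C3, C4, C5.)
Optimal: x1 = 0, x2 = 2
Binding: C2, x1 ≥ 0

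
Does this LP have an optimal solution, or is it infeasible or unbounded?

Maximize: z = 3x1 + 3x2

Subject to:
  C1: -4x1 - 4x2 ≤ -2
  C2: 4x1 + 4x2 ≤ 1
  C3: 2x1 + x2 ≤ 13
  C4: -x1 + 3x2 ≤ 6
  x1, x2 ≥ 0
C2 requires 4x1 + 4x2 ≤ 1, while C1 (-4x1 - 4x2 ≤ -2) is equivalent to 4x1 + 4x2 ≥ 2. Together they would need 2 ≤ 4x1 + 4x2 ≤ 1, which is impossible since 2 > 1. No point satisfies all constraints.

The feasible region is empty; the LP is infeasible.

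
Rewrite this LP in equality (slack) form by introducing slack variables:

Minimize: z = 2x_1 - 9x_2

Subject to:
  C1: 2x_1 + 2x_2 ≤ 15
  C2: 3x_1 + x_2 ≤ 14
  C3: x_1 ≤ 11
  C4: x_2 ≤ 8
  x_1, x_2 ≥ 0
min z = 2x_1 - 9x_2

s.t.
  2x_1 + 2x_2 + s1 = 15
  3x_1 + x_2 + s2 = 14
  x_1 + s3 = 11
  x_2 + s4 = 8
  x_1, x_2, s1, s2, s3, s4 ≥ 0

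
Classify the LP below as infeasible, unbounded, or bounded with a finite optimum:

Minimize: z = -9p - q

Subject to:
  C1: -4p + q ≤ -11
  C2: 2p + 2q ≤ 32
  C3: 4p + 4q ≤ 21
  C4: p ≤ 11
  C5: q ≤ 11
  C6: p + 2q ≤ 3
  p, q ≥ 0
The point (3, 0) satisfies every constraint, so the LP is feasible; the constraints give p ≤ 11 and q ≤ 11, which with p, q ≥ 0 keep the feasible region inside a bounded box. A feasible, bounded LP attains a finite optimum at a vertex.

Evaluating z = -9p - q at each vertex:
  (2.75, 0): z = -24.75
  (3, 0): z = -27
  (2.778, 0.1111): z = -25.11

Bounded optimum: z* = -27 at (3, 0).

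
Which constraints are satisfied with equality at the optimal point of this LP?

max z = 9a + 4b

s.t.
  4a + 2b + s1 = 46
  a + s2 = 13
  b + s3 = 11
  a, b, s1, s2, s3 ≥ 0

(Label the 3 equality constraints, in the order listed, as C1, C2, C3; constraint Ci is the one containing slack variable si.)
Optimal: a = 11.5, b = 0
Binding: C1, b ≥ 0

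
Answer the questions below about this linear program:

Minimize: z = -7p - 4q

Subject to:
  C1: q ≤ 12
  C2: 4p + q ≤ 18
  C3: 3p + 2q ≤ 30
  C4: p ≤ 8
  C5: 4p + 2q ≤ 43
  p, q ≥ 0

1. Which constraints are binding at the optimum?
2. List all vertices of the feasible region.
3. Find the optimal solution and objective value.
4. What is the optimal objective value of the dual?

1. C1, C2
2. (0, 0), (4.5, 0), (1.5, 12), (0, 12)
3. p = 1.5, q = 12, z = -58.5
4. -58.5 (by strong duality, equal to the primal optimum)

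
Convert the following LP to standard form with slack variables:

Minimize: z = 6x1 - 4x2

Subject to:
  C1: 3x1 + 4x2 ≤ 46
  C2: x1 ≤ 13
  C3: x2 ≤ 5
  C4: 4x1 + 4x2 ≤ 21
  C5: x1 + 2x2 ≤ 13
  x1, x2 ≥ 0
min z = 6x1 - 4x2

s.t.
  3x1 + 4x2 + s1 = 46
  x1 + s2 = 13
  x2 + s3 = 5
  4x1 + 4x2 + s4 = 21
  x1 + 2x2 + s5 = 13
  x1, x2, s1, s2, s3, s4, s5 ≥ 0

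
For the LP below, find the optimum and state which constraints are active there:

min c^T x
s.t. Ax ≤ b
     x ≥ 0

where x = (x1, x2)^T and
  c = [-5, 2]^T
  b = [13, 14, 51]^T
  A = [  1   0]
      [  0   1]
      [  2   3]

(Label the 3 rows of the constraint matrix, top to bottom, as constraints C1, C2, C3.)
Optimal: x1 = 13, x2 = 0
Binding: C1, x2 ≥ 0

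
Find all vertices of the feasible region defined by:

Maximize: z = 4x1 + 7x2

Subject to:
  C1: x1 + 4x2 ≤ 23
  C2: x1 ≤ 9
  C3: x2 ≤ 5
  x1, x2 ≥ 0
Each vertex is the intersection of two constraint boundaries that also satisfies all remaining constraints:
  x1 = 0 and x2 = 0 → (0, 0)
  x1 = 9 and x2 = 0 → (9, 0)
  x1 + 4x2 = 23 and x1 = 9 → (9, 3.5)
  x1 + 4x2 = 23 and x2 = 5 → (3, 5)
  x2 = 5 and x1 = 0 → (0, 5)

Vertices: (0, 0), (9, 0), (9, 3.5), (3, 5), (0, 5)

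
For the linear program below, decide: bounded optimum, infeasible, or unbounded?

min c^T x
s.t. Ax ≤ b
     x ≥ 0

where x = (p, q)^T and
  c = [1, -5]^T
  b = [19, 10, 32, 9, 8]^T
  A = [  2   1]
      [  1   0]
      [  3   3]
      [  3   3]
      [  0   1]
The point (0, 3) satisfies every constraint, so the LP is feasible; the constraints give p ≤ 10 and q ≤ 8, which with p, q ≥ 0 keep the feasible region inside a bounded box. A feasible, bounded LP attains a finite optimum at a vertex.

Evaluating z = p - 5q at each vertex:
  (0, 0): z = 0
  (3, 0): z = 3
  (0, 3): z = -15

Bounded optimum: z* = -15 at (0, 3).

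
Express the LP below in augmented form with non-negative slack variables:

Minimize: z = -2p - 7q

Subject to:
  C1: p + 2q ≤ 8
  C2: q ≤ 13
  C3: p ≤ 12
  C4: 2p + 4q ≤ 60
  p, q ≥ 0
min z = -2p - 7q

s.t.
  p + 2q + s1 = 8
  q + s2 = 13
  p + s3 = 12
  2p + 4q + s4 = 60
  p, q, s1, s2, s3, s4 ≥ 0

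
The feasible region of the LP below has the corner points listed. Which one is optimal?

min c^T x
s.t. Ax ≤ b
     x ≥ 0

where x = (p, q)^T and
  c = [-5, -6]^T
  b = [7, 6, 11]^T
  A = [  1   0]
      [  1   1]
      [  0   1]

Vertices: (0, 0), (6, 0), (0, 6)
(0, 6) with z = -36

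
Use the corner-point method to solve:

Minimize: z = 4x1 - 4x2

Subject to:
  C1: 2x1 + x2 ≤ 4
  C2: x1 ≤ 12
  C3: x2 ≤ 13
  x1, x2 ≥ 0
Each vertex is the intersection of two constraint boundaries that also satisfies all remaining constraints:
  x1 = 0 and x2 = 0 → (0, 0)
  2x1 + x2 = 4 and x2 = 0 → (2, 0)
  2x1 + x2 = 4 and x1 = 0 → (0, 4)

Evaluating z = 4x1 - 4x2 at each vertex:
  (0, 0): z = 0
  (2, 0): z = 8
  (0, 4): z = -16

The minimum is at (0, 4) with z = -16.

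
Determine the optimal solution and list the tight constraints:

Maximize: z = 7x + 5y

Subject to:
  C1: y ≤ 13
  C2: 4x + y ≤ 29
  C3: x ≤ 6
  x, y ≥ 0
Optimal: x = 4, y = 13
Slack at optimum:
  C1: slack = 0 (binding)
  C2: slack = 0 (binding)
  C3: slack = 2
  x ≥ 0: x = 4
  y ≥ 0: y = 13
Binding constraints: C1, C2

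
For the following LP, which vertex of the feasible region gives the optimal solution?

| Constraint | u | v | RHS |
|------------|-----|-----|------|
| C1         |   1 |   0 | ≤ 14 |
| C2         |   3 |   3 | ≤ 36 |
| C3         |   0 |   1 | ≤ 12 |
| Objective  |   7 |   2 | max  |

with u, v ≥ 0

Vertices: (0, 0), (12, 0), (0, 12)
Evaluating z = 7u + 2v at each vertex:
  (0, 0): z = 0
  (12, 0): z = 84
  (0, 12): z = 24

The largest value is z = 84, attained at (12, 0).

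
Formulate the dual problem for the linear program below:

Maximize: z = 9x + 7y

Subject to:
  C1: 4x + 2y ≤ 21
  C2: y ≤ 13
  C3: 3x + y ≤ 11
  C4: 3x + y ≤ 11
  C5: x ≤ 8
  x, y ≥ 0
Minimize: z = 21y1 + 13y2 + 11y3 + 11y4 + 8y5

Subject to:
  C1: -4y1 - 3y3 - 3y4 - y5 ≤ -9
  C2: -2y1 - y2 - y3 - y4 ≤ -7
  y1, y2, y3, y4, y5 ≥ 0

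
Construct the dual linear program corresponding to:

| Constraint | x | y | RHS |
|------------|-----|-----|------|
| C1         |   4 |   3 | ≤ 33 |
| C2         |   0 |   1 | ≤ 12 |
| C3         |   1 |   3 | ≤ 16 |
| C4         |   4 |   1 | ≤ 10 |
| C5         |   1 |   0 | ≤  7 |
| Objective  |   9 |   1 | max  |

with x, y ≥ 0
Minimize: z = 33y1 + 12y2 + 16y3 + 10y4 + 7y5

Subject to:
  C1: -4y1 - y3 - 4y4 - y5 ≤ -9
  C2: -3y1 - y2 - 3y3 - y4 ≤ -1
  y1, y2, y3, y4, y5 ≥ 0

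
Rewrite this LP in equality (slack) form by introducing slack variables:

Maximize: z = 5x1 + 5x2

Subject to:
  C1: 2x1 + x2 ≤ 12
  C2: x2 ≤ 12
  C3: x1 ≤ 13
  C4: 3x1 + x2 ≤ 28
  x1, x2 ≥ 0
max z = 5x1 + 5x2

s.t.
  2x1 + x2 + s1 = 12
  x2 + s2 = 12
  x1 + s3 = 13
  3x1 + x2 + s4 = 28
  x1, x2, s1, s2, s3, s4 ≥ 0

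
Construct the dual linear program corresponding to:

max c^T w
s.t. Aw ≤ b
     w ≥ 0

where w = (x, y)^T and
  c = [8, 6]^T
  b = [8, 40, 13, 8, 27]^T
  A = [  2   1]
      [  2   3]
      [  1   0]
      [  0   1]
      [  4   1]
Minimize: z = 8y1 + 40y2 + 13y3 + 8y4 + 27y5

Subject to:
  C1: -2y1 - 2y2 - y3 - 4y5 ≤ -8
  C2: -y1 - 3y2 - y4 - y5 ≤ -6
  y1, y2, y3, y4, y5 ≥ 0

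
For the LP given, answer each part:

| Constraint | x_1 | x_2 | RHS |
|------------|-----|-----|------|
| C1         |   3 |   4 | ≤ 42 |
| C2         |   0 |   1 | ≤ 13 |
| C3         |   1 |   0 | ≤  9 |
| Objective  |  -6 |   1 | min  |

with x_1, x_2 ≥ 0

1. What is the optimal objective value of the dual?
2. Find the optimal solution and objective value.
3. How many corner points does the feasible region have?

1. -54 (by strong duality, equal to the primal optimum)
2. x_1 = 9, x_2 = 0, z = -54
3. 4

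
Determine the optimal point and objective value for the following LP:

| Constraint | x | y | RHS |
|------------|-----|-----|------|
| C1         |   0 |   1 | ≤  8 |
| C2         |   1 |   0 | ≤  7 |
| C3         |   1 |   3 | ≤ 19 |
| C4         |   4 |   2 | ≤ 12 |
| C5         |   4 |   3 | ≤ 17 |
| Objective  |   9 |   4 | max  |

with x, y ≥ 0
Each vertex is the intersection of two constraint boundaries that also satisfies all remaining constraints:
  x = 0 and y = 0 → (0, 0)
  4x + 2y = 12 and y = 0 → (3, 0)
  4x + 2y = 12 and 4x + 3y = 17 → (0.5, 5)
  4x + 3y = 17 and x = 0 → (0, 5.667)

Evaluating z = 9x + 4y at each vertex:
  (0, 0): z = 0
  (3, 0): z = 27
  (0.5, 5): z = 24.5
  (0, 5.667): z = 22.67

The maximum is at (3, 0) with z = 27.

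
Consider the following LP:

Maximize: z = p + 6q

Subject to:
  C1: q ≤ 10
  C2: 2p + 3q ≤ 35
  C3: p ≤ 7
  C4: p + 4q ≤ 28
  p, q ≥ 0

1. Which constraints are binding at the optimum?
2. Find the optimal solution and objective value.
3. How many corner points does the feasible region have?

1. C4, p ≥ 0
2. p = 0, q = 7, z = 42
3. 4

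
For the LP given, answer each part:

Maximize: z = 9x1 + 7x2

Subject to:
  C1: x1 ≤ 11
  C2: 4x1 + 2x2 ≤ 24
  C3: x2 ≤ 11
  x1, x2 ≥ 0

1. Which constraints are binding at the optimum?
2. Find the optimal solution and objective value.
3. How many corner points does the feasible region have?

1. C2, C3
2. x1 = 0.5, x2 = 11, z = 81.5
3. 4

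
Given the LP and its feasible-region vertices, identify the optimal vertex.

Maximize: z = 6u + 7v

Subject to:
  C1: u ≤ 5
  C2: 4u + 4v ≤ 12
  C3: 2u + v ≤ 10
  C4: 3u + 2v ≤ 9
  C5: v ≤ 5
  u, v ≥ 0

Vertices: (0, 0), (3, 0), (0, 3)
(0, 3) with z = 21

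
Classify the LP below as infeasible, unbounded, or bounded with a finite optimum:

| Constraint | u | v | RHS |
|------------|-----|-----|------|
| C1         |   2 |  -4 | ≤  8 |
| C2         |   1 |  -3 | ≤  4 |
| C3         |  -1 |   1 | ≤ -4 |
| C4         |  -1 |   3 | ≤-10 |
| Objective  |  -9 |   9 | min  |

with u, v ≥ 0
C2 requires u - 3v ≤ 4, while C4 (-u + 3v ≤ -10) is equivalent to u - 3v ≥ 10. Together they would need 10 ≤ u - 3v ≤ 4, which is impossible since 10 > 4. No point satisfies all constraints.

Infeasible — the constraint set is empty.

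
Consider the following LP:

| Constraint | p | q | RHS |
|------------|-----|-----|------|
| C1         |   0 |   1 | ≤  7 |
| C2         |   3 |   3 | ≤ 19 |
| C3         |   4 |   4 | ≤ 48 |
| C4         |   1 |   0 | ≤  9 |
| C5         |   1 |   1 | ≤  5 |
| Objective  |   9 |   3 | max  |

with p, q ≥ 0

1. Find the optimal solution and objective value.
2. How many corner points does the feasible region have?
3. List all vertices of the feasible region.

1. p = 5, q = 0, z = 45
2. 3
3. (0, 0), (5, 0), (0, 5)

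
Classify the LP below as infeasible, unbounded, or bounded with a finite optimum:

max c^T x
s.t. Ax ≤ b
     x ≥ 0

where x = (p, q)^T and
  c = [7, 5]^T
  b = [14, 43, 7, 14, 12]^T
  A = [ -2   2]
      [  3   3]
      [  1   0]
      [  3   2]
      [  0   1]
The point (0, 7) satisfies every constraint, so the LP is feasible; the constraints give p ≤ 7 and q ≤ 12, which with p, q ≥ 0 keep the feasible region inside a bounded box. A feasible, bounded LP attains a finite optimum at a vertex.

The LP has an optimal solution: (0, 7) with z = 35.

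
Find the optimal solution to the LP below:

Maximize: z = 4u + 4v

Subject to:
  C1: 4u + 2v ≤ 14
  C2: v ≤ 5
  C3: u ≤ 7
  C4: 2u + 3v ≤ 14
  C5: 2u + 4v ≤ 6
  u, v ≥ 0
u = 3, v = 0, z = 12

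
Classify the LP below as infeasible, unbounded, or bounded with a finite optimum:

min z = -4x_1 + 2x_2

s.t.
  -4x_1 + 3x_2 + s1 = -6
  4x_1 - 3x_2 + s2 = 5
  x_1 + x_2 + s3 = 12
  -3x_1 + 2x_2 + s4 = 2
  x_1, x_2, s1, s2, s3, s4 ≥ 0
The row 4x_1 - 3x_2 + s2 = 5 with s2 ≥ 0 requires 4x_1 - 3x_2 ≤ 5, while the row -4x_1 + 3x_2 + s1 = -6 with s1 ≥ 0 is equivalent to 4x_1 - 3x_2 ≥ 6. Together they would need 6 ≤ 4x_1 - 3x_2 ≤ 5, which is impossible since 6 > 5. No point satisfies all constraints.

Infeasible: no point satisfies all constraints simultaneously.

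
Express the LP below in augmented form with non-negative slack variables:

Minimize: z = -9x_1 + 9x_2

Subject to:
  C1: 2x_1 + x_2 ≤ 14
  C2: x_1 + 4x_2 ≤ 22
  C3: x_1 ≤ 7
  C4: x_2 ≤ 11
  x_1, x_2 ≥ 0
min z = -9x_1 + 9x_2

s.t.
  2x_1 + x_2 + s1 = 14
  x_1 + 4x_2 + s2 = 22
  x_1 + s3 = 7
  x_2 + s4 = 11
  x_1, x_2, s1, s2, s3, s4 ≥ 0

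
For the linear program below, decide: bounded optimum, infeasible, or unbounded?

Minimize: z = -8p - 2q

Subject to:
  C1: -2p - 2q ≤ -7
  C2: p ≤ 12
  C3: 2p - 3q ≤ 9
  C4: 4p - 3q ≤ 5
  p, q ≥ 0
Feasible point: (0, 4) satisfies every constraint, so the LP is feasible.
Direction d = (0, 1): for each constraint row a, a·d ≤ 0 —
  (-2)(0) + (-2)(1) = -2 ≤ 0
  (1)(0) + (0)(1) = 0 ≤ 0
  (2)(0) + (-3)(1) = -3 ≤ 0
  (4)(0) + (-3)(1) = -3 ≤ 0
and d ≥ 0, so (0, 4) + t·d stays feasible for every t ≥ 0. Along this ray z = -8p - 2q changes by -2 per unit t, so z → −∞.

The LP is unbounded; z can be made arbitrarily small.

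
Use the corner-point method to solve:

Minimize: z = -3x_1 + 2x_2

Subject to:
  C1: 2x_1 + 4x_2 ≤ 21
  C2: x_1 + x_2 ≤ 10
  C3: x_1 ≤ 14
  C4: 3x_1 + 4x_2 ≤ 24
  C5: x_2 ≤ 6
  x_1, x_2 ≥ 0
Each vertex is the intersection of two constraint boundaries that also satisfies all remaining constraints:
  x_1 = 0 and x_2 = 0 → (0, 0)
  3x_1 + 4x_2 = 24 and x_2 = 0 → (8, 0)
  2x_1 + 4x_2 = 21 and 3x_1 + 4x_2 = 24 → (3, 3.75)
  2x_1 + 4x_2 = 21 and x_1 = 0 → (0, 5.25)

Evaluating z = -3x_1 + 2x_2 at each vertex:
  (0, 0): z = 0
  (8, 0): z = -24
  (3, 3.75): z = -1.5
  (0, 5.25): z = 10.5

The minimum is at (8, 0) with z = -24.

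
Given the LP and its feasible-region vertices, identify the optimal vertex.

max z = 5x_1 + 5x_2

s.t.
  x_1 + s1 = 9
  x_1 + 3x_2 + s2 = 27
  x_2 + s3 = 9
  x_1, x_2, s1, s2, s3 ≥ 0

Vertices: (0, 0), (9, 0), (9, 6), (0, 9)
Evaluating z = 5x_1 + 5x_2 at each vertex:
  (0, 0): z = 0
  (9, 0): z = 45
  (9, 6): z = 75
  (0, 9): z = 45

The largest value is z = 75, attained at (9, 6).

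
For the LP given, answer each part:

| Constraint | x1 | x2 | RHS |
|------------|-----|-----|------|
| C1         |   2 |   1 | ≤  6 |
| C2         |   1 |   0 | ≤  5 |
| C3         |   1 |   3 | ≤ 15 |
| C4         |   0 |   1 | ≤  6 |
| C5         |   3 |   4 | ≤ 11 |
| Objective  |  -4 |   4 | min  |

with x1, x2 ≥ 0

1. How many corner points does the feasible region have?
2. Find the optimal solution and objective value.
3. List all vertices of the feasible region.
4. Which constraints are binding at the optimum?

1. 4
2. x1 = 3, x2 = 0, z = -12
3. (0, 0), (3, 0), (2.6, 0.8), (0, 2.75)
4. C1, x2 ≥ 0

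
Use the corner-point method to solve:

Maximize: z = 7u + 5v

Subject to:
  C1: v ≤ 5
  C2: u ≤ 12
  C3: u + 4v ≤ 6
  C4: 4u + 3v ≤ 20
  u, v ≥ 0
Each vertex is the intersection of two constraint boundaries that also satisfies all remaining constraints:
  u = 0 and v = 0 → (0, 0)
  4u + 3v = 20 and v = 0 → (5, 0)
  u + 4v = 6 and 4u + 3v = 20 → (4.769, 0.3077)
  u + 4v = 6 and u = 0 → (0, 1.5)

Evaluating z = 7u + 5v at each vertex:
  (0, 0): z = 0
  (5, 0): z = 35
  (4.769, 0.3077): z = 34.92
  (0, 1.5): z = 7.5

The maximum is at (5, 0) with z = 35.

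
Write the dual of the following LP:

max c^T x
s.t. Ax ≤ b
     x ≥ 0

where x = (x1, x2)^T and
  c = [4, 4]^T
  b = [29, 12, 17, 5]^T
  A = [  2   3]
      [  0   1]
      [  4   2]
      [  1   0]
Minimize: z = 29y1 + 12y2 + 17y3 + 5y4

Subject to:
  C1: -2y1 - 4y3 - y4 ≤ -4
  C2: -3y1 - y2 - 2y3 ≤ -4
  y1, y2, y3, y4 ≥ 0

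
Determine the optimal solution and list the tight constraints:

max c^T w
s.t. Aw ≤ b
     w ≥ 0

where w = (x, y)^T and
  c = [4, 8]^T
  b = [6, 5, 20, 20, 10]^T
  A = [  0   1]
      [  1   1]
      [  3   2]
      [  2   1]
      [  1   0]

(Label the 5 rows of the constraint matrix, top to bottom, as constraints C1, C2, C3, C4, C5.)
Optimal: x = 0, y = 5
Binding: C2, x ≥ 0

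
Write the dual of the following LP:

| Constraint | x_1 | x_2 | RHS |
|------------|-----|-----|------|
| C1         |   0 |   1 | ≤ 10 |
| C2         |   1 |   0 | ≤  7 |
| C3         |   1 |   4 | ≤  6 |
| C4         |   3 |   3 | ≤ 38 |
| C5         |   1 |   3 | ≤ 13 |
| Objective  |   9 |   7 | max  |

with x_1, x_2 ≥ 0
Minimize: z = 10y1 + 7y2 + 6y3 + 38y4 + 13y5

Subject to:
  C1: -y2 - y3 - 3y4 - y5 ≤ -9
  C2: -y1 - 4y3 - 3y4 - 3y5 ≤ -7
  y1, y2, y3, y4, y5 ≥ 0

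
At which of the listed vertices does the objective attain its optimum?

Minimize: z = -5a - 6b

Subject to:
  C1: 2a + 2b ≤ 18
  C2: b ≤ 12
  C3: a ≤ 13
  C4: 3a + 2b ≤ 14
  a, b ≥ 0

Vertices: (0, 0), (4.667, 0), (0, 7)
Evaluating z = -5a - 6b at each vertex:
  (0, 0): z = 0
  (4.667, 0): z = -23.33
  (0, 7): z = -42

The smallest value is z = -42, attained at (0, 7).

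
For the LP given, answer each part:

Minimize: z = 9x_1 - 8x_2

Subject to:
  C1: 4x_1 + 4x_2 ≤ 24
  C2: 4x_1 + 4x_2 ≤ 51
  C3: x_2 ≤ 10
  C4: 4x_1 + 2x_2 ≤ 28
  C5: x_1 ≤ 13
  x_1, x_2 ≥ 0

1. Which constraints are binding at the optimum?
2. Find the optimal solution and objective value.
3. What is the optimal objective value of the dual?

1. C1, x_1 ≥ 0
2. x_1 = 0, x_2 = 6, z = -48
3. -48 (by strong duality, equal to the primal optimum)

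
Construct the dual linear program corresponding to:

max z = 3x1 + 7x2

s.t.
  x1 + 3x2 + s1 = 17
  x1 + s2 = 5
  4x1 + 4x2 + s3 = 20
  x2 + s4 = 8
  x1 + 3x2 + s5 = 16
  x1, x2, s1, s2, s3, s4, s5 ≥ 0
Minimize: z = 17y1 + 5y2 + 20y3 + 8y4 + 16y5

Subject to:
  C1: -y1 - y2 - 4y3 - y5 ≤ -3
  C2: -3y1 - 4y3 - y4 - 3y5 ≤ -7
  y1, y2, y3, y4, y5 ≥ 0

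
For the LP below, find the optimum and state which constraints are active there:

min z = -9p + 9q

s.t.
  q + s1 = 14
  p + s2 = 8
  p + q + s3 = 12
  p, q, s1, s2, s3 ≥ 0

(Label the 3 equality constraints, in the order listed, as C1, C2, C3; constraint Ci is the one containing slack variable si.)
Optimal: p = 8, q = 0
Binding: C2, q ≥ 0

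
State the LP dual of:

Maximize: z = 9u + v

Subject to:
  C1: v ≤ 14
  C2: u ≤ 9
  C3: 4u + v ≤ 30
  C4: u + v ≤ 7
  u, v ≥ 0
Minimize: z = 14y1 + 9y2 + 30y3 + 7y4

Subject to:
  C1: -y2 - 4y3 - y4 ≤ -9
  C2: -y1 - y3 - y4 ≤ -1
  y1, y2, y3, y4 ≥ 0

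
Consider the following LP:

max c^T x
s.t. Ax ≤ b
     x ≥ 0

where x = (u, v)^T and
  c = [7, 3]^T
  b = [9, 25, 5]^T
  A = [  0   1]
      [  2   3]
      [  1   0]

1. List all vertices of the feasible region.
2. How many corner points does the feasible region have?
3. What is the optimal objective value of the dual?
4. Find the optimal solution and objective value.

1. (0, 0), (5, 0), (5, 5), (0, 8.333)
2. 4
3. 50 (by strong duality, equal to the primal optimum)
4. u = 5, v = 5, z = 50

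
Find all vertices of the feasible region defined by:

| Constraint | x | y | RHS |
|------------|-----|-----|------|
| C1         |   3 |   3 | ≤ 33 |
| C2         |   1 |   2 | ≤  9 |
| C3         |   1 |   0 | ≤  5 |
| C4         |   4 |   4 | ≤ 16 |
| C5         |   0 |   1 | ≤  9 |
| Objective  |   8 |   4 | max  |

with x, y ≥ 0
Each vertex is the intersection of two constraint boundaries that also satisfies all remaining constraints:
  x = 0 and y = 0 → (0, 0)
  4x + 4y = 16 and y = 0 → (4, 0)
  4x + 4y = 16 and x = 0 → (0, 4)

Vertices: (0, 0), (4, 0), (0, 4)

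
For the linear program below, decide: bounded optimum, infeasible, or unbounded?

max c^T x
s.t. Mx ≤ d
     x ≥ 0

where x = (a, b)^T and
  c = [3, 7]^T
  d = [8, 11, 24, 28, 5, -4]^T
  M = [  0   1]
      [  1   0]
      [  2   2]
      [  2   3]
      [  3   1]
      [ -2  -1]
The point (0, 5) satisfies every constraint, so the LP is feasible; the constraints give a ≤ 11 and b ≤ 8, which with a, b ≥ 0 keep the feasible region inside a bounded box. A feasible, bounded LP attains a finite optimum at a vertex.

Feasible with finite optimum z* = 35 at (0, 5).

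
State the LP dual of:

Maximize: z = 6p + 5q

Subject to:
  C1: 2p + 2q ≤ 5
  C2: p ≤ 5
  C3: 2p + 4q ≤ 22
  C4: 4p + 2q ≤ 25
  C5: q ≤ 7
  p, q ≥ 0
Minimize: z = 5y1 + 5y2 + 22y3 + 25y4 + 7y5

Subject to:
  C1: -2y1 - y2 - 2y3 - 4y4 ≤ -6
  C2: -2y1 - 4y3 - 2y4 - y5 ≤ -5
  y1, y2, y3, y4, y5 ≥ 0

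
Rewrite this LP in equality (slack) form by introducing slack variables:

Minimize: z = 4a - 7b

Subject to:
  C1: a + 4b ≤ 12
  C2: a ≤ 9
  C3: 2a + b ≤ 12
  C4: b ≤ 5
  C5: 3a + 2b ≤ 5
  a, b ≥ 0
min z = 4a - 7b

s.t.
  a + 4b + s1 = 12
  a + s2 = 9
  2a + b + s3 = 12
  b + s4 = 5
  3a + 2b + s5 = 5
  a, b, s1, s2, s3, s4, s5 ≥ 0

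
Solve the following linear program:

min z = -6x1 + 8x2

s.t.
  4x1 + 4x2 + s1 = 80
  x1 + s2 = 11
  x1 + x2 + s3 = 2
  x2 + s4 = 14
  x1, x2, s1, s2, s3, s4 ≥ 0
x1 = 2, x2 = 0, z = -12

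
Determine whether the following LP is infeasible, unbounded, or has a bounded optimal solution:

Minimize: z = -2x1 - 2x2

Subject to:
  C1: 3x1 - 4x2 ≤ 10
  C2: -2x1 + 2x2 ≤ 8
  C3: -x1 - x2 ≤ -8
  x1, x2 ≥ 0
Feasible point: (2, 6) satisfies every constraint, so the LP is feasible.
Direction d = (1, 1): for each constraint row a, a·d ≤ 0 —
  (3)(1) + (-4)(1) = -1 ≤ 0
  (-2)(1) + (2)(1) = 0 ≤ 0
  (-1)(1) + (-1)(1) = -2 ≤ 0
and d ≥ 0, so (2, 6) + t·d stays feasible for every t ≥ 0. Along this ray z = -2x1 - 2x2 changes by -4 per unit t, so z → −∞.

The LP is unbounded; z can be made arbitrarily small.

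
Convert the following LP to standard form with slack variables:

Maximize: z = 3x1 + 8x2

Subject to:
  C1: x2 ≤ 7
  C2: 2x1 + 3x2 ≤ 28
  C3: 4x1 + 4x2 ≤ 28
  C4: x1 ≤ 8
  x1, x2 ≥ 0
max z = 3x1 + 8x2

s.t.
  x2 + s1 = 7
  2x1 + 3x2 + s2 = 28
  4x1 + 4x2 + s3 = 28
  x1 + s4 = 8
  x1, x2, s1, s2, s3, s4 ≥ 0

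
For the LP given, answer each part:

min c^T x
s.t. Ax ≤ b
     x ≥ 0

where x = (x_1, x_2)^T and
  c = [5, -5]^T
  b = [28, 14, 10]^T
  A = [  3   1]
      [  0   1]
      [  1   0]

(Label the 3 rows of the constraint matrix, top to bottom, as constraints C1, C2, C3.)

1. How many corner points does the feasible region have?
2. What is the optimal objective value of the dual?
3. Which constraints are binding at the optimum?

1. 4
2. -70 (by strong duality, equal to the primal optimum)
3. C2, x_1 ≥ 0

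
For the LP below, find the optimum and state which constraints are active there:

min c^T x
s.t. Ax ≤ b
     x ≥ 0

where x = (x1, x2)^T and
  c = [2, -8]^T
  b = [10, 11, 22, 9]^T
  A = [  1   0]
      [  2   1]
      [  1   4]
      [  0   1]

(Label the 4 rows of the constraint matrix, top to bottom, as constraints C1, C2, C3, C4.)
Optimal: x1 = 0, x2 = 5.5
Binding: C3, x1 ≥ 0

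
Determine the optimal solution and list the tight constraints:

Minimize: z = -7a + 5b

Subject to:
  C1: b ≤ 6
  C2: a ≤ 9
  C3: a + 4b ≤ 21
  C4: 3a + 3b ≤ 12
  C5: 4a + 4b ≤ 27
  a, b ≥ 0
Optimal: a = 4, b = 0
Binding: C4, b ≥ 0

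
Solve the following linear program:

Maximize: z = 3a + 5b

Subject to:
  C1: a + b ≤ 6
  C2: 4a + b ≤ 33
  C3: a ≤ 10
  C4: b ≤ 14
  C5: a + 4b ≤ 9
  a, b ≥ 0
Each vertex is the intersection of two constraint boundaries that also satisfies all remaining constraints:
  a = 0 and b = 0 → (0, 0)
  a + b = 6 and b = 0 → (6, 0)
  a + b = 6 and a + 4b = 9 → (5, 1)
  a + 4b = 9 and a = 0 → (0, 2.25)

Evaluating z = 3a + 5b at each vertex:
  (0, 0): z = 0
  (6, 0): z = 18
  (5, 1): z = 20
  (0, 2.25): z = 11.25

The maximum is at (5, 1) with z = 20.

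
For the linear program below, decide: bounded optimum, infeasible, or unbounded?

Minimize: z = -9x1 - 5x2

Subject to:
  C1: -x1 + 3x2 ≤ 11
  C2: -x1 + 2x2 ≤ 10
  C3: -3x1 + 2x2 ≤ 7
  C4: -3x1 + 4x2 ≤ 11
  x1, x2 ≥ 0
Feasible point: (0, 0) satisfies every constraint, so the LP is feasible.
Direction d = (1, 0): for each constraint row a, a·d ≤ 0 —
  (-1)(1) + (3)(0) = -1 ≤ 0
  (-1)(1) + (2)(0) = -1 ≤ 0
  (-3)(1) + (2)(0) = -3 ≤ 0
  (-3)(1) + (4)(0) = -3 ≤ 0
and d ≥ 0, so (0, 0) + t·d stays feasible for every t ≥ 0. Along this ray z = -9x1 - 5x2 changes by -9 per unit t, so z → −∞.

The LP is unbounded; z can be made arbitrarily small.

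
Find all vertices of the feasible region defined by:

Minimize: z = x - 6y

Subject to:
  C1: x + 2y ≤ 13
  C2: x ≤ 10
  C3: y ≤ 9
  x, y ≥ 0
Each vertex is the intersection of two constraint boundaries that also satisfies all remaining constraints:
  x = 0 and y = 0 → (0, 0)
  x = 10 and y = 0 → (10, 0)
  x + 2y = 13 and x = 10 → (10, 1.5)
  x + 2y = 13 and x = 0 → (0, 6.5)

Vertices: (0, 0), (10, 0), (10, 1.5), (0, 6.5)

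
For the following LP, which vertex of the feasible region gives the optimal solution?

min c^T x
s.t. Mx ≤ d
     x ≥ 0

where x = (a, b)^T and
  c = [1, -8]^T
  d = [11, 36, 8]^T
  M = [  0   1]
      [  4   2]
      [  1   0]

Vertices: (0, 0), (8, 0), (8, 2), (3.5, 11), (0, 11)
(0, 11) with z = -88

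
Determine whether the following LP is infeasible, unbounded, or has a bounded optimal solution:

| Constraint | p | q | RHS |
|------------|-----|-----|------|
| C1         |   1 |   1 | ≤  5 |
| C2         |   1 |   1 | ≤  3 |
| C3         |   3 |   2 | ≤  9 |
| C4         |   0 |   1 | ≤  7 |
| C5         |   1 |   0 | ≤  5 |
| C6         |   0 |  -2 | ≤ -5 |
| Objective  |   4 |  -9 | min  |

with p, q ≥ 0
The point (0, 3) satisfies every constraint, so the LP is feasible; the constraints give p ≤ 5 and q ≤ 7, which with p, q ≥ 0 keep the feasible region inside a bounded box. A feasible, bounded LP attains a finite optimum at a vertex.

Evaluating z = 4p - 9q at each vertex:
  (0, 2.5): z = -22.5
  (0.5, 2.5): z = -20.5
  (0, 3): z = -27

Feasible with finite optimum z* = -27 at (0, 3).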